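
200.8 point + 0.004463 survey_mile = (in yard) 7.932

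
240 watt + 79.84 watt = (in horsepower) 0.4289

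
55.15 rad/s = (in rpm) 526.6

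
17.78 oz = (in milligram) 5.041e+05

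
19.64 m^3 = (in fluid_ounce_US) 6.641e+05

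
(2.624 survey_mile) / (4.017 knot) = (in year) 6.48e-05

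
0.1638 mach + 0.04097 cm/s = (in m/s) 55.77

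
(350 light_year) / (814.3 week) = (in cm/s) 6.724e+11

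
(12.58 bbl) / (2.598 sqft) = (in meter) 8.287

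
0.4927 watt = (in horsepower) 0.0006607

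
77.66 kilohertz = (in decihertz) 7.766e+05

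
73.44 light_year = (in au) 4.644e+06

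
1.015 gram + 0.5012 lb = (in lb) 0.5034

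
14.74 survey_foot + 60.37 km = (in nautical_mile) 32.6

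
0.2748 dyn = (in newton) 2.748e-06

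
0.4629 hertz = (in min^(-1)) 27.77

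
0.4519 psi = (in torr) 23.37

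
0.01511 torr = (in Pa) 2.015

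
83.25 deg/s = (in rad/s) 1.453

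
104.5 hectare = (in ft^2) 1.125e+07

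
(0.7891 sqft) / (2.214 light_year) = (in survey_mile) 2.175e-21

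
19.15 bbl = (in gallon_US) 804.3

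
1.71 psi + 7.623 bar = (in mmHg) 5806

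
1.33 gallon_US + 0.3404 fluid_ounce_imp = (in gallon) 1.333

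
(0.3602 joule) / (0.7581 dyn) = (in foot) 1.559e+05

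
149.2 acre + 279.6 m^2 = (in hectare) 60.41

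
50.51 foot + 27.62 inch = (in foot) 52.81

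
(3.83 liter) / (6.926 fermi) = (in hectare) 5.53e+07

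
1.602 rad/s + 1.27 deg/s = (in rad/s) 1.624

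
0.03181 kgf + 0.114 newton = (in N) 0.4259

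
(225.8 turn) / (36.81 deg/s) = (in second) 2208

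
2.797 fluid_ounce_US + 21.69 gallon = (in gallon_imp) 18.08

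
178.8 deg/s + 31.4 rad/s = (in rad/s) 34.52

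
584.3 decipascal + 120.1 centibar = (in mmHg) 901.3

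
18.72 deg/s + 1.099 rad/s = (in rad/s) 1.426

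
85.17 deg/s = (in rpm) 14.2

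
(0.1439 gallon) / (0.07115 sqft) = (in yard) 0.09012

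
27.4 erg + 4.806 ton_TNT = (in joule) 2.011e+10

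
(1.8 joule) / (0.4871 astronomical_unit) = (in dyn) 2.47e-06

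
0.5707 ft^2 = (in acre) 1.31e-05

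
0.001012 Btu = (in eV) 6.664e+18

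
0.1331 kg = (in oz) 4.695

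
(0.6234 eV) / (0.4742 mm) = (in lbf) 4.735e-17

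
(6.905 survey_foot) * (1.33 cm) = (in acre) 6.917e-06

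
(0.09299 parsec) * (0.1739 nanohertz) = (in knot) 9.699e+05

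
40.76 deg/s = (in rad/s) 0.7114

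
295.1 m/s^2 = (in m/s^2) 295.1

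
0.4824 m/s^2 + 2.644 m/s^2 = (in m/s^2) 3.126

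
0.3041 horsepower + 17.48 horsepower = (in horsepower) 17.78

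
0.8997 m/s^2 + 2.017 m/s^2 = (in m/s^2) 2.917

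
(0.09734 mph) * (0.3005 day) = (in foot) 3707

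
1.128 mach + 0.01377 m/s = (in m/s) 384.1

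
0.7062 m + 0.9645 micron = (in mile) 0.0004388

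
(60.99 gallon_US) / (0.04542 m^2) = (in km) 0.005083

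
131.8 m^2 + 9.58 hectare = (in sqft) 1.033e+06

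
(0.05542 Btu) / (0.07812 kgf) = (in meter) 76.32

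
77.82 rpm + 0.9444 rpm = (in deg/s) 472.6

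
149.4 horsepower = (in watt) 1.114e+05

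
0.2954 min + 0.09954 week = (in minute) 1004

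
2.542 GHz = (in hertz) 2.542e+09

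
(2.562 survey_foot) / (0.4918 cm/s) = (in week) 0.0002625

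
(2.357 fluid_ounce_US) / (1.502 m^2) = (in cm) 0.004641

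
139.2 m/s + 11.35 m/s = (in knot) 292.6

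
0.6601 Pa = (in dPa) 6.601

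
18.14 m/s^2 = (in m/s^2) 18.14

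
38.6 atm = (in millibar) 3.911e+04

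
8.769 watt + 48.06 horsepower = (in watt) 3.585e+04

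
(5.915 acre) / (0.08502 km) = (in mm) 2.815e+05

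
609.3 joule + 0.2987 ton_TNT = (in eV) 7.8e+27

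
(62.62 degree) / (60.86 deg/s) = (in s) 1.029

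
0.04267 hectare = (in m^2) 426.7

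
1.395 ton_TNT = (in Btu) 5.532e+06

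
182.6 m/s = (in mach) 0.5363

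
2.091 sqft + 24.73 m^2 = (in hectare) 0.002492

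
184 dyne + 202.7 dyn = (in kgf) 0.0003943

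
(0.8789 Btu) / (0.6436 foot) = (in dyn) 4.727e+08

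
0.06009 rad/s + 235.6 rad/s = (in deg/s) 1.35e+04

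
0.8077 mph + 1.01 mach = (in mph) 770.1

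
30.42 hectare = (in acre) 75.17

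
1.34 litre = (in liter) 1.34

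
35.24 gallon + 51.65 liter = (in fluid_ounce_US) 6257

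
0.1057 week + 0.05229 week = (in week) 0.158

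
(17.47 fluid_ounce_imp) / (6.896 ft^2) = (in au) 5.179e-15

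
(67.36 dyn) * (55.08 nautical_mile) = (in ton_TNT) 1.642e-08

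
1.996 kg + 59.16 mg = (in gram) 1996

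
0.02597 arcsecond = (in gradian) 8.015e-06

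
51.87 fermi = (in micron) 5.187e-08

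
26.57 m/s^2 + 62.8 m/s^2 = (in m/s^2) 89.37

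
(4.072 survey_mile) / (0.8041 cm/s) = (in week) 1.348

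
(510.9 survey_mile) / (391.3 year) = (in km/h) 0.0002399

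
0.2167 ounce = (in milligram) 6143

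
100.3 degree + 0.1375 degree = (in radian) 1.753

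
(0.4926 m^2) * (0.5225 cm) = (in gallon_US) 0.6799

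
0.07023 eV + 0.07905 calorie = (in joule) 0.3307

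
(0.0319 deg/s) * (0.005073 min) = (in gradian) 0.01079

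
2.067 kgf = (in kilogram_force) 2.067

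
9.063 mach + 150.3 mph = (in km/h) 1.135e+04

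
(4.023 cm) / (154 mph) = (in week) 9.662e-10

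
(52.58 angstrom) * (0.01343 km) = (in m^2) 7.061e-08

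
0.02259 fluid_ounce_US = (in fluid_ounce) 0.02259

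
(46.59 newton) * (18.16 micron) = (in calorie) 0.0002022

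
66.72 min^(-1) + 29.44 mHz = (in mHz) 1141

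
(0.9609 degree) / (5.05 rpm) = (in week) 5.244e-08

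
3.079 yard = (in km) 0.002815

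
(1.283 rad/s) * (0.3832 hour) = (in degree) 1.014e+05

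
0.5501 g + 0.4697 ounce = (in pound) 0.03057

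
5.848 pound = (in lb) 5.848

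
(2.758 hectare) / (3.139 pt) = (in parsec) 8.071e-10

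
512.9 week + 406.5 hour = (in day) 3607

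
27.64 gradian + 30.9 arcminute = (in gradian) 28.21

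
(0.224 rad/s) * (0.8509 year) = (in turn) 9.567e+05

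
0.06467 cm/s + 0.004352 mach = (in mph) 3.316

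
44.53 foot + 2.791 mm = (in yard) 14.85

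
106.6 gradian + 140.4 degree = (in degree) 236.3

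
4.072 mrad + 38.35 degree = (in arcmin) 2315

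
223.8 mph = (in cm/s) 1e+04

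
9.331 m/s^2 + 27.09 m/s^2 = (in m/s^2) 36.42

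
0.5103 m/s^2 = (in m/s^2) 0.5103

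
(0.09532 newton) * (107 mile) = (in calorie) 3923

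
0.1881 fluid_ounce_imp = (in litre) 0.005344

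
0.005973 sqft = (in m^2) 0.0005549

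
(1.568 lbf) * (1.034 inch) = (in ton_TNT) 4.378e-11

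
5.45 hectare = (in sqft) 5.866e+05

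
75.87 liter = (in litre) 75.87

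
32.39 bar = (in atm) 31.97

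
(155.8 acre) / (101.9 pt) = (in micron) 1.754e+13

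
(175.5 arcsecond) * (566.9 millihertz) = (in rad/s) 0.0004823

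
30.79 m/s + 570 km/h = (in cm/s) 1.891e+04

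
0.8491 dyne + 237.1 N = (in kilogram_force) 24.18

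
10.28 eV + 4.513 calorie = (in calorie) 4.513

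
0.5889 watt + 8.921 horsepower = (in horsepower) 8.922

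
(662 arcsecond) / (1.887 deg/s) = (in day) 1.128e-06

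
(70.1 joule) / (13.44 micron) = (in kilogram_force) 5.319e+05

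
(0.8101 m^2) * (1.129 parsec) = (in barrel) 1.775e+17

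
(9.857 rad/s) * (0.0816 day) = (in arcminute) 2.389e+08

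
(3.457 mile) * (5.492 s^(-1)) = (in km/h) 1.1e+05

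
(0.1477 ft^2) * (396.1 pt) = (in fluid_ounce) 64.84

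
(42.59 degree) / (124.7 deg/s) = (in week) 5.647e-07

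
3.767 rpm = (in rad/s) 0.3945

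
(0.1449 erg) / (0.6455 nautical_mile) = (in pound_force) 2.725e-12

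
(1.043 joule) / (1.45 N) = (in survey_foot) 2.36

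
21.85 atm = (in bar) 22.14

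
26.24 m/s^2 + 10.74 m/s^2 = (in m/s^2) 36.98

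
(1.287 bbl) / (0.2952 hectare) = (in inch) 0.002729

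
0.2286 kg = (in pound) 0.504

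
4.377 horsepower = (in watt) 3264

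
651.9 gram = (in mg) 6.519e+05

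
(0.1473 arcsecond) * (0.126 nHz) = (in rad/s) 8.998e-17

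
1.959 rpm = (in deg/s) 11.75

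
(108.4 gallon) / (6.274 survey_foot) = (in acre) 5.302e-05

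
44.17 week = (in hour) 7421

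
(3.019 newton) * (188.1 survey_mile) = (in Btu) 866.2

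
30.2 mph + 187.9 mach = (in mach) 187.9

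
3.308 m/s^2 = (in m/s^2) 3.308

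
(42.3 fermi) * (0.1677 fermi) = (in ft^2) 7.636e-29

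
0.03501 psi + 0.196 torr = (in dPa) 2675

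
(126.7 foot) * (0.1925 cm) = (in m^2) 0.07434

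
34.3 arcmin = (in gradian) 0.6352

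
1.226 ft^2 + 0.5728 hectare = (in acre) 1.415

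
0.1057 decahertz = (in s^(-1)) 1.057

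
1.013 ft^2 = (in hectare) 9.411e-06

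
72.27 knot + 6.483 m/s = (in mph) 97.67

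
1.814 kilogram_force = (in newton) 17.79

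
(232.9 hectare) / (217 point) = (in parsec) 9.86e-10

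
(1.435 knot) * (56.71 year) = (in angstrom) 1.32e+19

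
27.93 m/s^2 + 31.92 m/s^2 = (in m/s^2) 59.85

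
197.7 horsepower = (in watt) 1.474e+05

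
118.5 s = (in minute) 1.975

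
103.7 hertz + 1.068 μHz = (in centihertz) 1.037e+04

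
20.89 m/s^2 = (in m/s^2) 20.89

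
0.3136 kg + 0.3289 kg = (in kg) 0.6425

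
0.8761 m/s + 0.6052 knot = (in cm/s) 118.7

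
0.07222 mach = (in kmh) 88.53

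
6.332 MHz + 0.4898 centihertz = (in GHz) 0.006332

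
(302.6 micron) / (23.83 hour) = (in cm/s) 3.527e-07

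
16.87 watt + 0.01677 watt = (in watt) 16.89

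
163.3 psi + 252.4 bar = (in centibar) 2.637e+04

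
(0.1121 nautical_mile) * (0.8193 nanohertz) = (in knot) 3.306e-07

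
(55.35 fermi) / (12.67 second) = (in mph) 9.772e-15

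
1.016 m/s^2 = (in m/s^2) 1.016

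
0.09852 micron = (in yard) 1.077e-07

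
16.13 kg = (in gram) 1.613e+04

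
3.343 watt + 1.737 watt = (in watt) 5.08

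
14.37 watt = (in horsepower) 0.01927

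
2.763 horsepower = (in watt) 2060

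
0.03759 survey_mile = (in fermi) 6.05e+16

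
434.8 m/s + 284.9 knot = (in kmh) 2093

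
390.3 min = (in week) 0.03872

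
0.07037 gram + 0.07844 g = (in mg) 148.8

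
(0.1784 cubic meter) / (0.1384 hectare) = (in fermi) 1.289e+11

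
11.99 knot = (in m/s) 6.168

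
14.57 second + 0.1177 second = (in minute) 0.2448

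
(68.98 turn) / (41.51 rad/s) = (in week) 1.726e-05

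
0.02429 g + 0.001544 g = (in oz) 0.0009113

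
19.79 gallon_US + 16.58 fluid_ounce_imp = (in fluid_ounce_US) 2549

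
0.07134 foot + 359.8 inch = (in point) 2.597e+04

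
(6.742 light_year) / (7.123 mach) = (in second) 2.63e+13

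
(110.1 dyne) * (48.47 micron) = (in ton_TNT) 1.275e-17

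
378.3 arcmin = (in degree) 6.305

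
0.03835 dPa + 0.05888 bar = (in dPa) 5.888e+04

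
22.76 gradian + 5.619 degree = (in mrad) 455.6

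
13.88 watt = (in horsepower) 0.01861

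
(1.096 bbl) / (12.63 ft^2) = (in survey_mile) 9.228e-05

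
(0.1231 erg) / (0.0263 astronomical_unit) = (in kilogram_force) 3.19e-19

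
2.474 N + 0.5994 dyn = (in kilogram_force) 0.2523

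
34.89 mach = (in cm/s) 1.188e+06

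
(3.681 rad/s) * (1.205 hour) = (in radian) 1.597e+04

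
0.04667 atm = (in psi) 0.6859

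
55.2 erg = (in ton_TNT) 1.319e-15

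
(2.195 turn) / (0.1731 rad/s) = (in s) 79.67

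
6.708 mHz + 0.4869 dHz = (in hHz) 0.000554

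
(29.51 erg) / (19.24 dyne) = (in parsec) 4.971e-19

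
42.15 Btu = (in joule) 4.447e+04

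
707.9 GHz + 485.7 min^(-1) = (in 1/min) 4.247e+13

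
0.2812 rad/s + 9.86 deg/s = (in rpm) 4.329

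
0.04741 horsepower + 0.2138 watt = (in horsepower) 0.0477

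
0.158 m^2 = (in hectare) 1.58e-05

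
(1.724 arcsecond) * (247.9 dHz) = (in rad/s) 0.0002072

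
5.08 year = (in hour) 4.45e+04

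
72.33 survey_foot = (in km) 0.02205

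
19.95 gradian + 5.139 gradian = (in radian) 0.3941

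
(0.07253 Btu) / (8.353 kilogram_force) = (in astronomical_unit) 6.245e-12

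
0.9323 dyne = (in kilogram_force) 9.507e-07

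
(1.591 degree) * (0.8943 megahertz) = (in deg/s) 1.423e+06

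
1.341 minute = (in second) 80.46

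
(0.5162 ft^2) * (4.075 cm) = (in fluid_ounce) 66.08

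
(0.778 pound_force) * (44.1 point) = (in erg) 5.384e+05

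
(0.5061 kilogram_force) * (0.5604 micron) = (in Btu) 2.636e-09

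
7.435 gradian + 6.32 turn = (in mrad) 3.983e+04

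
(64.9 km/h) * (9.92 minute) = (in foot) 3.52e+04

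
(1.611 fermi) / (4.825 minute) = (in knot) 1.082e-17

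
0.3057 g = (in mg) 305.7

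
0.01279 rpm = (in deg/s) 0.07674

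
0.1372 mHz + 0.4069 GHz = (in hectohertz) 4.069e+06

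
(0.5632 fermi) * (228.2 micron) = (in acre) 3.176e-23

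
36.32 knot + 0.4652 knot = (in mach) 0.05558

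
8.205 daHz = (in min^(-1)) 4923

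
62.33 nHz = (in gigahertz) 6.233e-17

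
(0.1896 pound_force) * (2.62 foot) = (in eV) 4.204e+18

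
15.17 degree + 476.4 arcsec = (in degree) 15.3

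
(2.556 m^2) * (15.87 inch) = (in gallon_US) 272.2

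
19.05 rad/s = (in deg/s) 1091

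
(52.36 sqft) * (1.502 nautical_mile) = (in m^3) 1.353e+04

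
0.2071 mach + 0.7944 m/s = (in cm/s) 7131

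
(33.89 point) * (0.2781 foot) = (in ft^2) 0.01091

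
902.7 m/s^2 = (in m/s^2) 902.7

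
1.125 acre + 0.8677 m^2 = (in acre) 1.125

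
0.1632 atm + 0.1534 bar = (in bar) 0.3188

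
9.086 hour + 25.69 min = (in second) 3.425e+04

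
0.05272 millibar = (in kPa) 0.005272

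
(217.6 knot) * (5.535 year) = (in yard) 2.137e+10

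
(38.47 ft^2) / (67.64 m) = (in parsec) 1.712e-18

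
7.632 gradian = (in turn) 0.01908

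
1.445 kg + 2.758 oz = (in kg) 1.523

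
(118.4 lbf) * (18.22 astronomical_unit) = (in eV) 8.96e+33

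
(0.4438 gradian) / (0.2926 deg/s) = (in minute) 0.02275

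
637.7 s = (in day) 0.007381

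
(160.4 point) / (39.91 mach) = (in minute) 6.94e-08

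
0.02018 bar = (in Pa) 2018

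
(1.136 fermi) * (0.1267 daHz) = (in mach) 4.227e-18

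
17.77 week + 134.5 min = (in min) 1.793e+05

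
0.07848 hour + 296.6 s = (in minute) 9.652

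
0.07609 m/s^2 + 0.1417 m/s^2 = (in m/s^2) 0.2178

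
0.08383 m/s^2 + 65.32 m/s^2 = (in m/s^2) 65.4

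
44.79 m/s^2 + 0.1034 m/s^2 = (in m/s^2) 44.89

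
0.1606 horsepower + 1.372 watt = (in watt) 121.1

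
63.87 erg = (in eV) 3.986e+13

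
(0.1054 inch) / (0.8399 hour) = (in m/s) 8.854e-07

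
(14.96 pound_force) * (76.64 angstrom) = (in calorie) 1.219e-07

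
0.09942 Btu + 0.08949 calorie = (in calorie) 25.16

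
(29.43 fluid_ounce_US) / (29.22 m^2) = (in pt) 0.08443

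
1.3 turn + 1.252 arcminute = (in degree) 468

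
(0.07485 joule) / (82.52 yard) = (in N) 0.000992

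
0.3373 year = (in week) 17.59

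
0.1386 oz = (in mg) 3929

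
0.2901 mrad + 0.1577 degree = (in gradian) 0.1937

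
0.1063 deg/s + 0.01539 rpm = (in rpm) 0.03311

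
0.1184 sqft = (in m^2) 0.011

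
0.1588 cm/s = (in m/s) 0.001588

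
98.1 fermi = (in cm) 9.81e-12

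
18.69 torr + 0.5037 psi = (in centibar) 5.965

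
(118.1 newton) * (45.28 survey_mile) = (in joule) 8.606e+06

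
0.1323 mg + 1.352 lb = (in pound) 1.352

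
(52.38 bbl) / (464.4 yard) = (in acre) 4.846e-06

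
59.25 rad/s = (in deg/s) 3395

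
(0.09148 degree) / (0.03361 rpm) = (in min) 0.007561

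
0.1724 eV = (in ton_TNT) 6.602e-30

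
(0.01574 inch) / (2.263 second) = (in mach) 5.188e-07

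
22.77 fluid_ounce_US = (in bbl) 0.004235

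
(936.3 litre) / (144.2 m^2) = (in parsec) 2.104e-19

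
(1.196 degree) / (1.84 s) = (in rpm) 0.1083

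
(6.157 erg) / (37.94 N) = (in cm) 1.623e-06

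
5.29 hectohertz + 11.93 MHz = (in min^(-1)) 7.158e+08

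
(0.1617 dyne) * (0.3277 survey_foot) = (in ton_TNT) 3.86e-17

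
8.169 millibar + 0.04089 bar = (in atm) 0.04842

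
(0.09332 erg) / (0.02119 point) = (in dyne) 124.8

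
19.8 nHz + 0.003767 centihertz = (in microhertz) 37.69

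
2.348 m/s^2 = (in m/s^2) 2.348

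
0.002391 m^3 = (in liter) 2.391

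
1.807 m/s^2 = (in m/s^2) 1.807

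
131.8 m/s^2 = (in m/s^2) 131.8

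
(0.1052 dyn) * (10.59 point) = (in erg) 0.0393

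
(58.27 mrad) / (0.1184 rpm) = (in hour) 0.001305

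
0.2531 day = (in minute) 364.5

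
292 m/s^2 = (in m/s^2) 292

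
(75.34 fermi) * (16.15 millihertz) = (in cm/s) 1.217e-13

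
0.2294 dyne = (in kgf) 2.339e-07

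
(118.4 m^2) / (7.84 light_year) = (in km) 1.596e-18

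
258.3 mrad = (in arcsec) 5.328e+04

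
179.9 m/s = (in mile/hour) 402.4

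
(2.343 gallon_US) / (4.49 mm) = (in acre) 0.0004881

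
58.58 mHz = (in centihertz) 5.858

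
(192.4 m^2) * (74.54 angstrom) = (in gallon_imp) 0.0003155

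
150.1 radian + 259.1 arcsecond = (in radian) 150.1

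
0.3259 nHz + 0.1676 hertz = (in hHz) 0.001676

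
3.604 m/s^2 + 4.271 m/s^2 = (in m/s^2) 7.875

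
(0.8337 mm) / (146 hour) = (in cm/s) 1.586e-07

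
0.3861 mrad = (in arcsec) 79.64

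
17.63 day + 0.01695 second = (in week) 2.519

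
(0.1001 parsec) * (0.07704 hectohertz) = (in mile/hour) 5.323e+16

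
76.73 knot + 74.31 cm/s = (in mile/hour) 89.96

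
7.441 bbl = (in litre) 1183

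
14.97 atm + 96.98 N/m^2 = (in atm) 14.97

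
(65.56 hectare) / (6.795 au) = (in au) 4.311e-18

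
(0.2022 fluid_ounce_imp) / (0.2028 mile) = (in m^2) 1.76e-08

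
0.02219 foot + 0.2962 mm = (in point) 20.01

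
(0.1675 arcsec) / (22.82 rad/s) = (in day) 4.119e-13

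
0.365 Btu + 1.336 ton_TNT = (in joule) 5.59e+09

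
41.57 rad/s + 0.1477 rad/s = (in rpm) 398.4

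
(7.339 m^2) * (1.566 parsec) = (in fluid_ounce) 1.199e+22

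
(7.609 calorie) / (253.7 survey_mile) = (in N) 7.797e-05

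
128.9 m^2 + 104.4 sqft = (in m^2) 138.6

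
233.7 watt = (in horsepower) 0.3134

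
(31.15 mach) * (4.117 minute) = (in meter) 2.62e+06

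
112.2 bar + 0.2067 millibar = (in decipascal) 1.122e+08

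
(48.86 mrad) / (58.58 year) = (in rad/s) 2.645e-11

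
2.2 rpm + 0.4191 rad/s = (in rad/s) 0.6495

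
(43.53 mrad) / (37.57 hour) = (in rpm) 3.073e-06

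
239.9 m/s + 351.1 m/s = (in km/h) 2128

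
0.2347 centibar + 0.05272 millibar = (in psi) 0.0348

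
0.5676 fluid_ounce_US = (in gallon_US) 0.004434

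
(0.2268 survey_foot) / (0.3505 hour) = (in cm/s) 0.005479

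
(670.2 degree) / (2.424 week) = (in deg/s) 0.0004572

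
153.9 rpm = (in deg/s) 923.4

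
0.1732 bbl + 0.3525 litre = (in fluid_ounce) 943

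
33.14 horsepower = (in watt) 2.471e+04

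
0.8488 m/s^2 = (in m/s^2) 0.8488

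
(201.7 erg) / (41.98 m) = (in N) 4.805e-07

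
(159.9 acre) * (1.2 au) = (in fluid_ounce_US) 3.928e+21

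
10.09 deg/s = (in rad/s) 0.1761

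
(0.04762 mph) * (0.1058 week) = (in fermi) 1.362e+18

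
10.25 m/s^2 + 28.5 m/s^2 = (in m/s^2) 38.75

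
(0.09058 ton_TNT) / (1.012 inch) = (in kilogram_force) 1.503e+09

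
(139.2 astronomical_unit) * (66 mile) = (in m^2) 2.212e+18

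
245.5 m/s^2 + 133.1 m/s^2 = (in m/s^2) 378.6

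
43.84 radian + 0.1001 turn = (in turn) 7.077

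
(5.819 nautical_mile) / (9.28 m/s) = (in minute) 19.35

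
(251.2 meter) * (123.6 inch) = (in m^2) 788.6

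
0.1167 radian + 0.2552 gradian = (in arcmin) 415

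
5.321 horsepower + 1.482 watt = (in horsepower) 5.323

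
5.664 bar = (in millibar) 5664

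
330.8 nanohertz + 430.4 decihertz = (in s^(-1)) 43.04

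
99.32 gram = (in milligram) 9.932e+04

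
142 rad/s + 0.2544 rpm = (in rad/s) 142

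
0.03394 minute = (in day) 2.357e-05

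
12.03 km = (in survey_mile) 7.475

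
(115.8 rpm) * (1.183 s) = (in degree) 821.9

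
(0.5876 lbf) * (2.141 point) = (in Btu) 1.871e-06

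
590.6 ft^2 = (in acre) 0.01356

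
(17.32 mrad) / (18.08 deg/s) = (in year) 1.74e-09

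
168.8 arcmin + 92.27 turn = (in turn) 92.28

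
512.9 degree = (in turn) 1.425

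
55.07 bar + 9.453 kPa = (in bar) 55.16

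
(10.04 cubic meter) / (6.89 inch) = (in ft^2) 617.5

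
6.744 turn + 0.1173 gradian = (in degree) 2428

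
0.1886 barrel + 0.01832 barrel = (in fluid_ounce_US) 1112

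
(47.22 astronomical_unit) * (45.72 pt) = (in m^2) 1.139e+11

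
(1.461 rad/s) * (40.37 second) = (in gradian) 3755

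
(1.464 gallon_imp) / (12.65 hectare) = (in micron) 0.05261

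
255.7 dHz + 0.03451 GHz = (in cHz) 3.451e+09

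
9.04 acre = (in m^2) 3.658e+04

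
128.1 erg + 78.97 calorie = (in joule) 330.4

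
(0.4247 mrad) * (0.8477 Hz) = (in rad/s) 0.00036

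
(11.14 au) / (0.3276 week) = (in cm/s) 8.411e+08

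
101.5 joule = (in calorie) 24.26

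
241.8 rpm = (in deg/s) 1451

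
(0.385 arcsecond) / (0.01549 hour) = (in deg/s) 1.918e-06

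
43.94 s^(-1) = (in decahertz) 4.394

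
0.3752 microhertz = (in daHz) 3.752e-08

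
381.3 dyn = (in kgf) 0.0003888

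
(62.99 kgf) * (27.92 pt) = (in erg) 6.084e+07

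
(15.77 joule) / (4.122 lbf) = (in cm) 86.01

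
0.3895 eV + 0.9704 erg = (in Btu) 9.198e-11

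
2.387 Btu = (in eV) 1.572e+22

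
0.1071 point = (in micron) 37.78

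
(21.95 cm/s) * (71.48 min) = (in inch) 3.706e+04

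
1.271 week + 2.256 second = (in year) 0.02438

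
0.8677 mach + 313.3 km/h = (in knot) 743.5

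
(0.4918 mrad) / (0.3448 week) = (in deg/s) 1.351e-07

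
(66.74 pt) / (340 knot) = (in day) 1.558e-09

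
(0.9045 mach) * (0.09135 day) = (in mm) 2.431e+09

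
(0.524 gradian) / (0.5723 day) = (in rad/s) 1.665e-07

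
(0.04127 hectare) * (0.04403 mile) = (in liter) 2.924e+07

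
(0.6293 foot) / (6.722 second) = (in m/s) 0.02853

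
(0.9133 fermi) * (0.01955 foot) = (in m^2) 5.442e-18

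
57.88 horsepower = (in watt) 4.316e+04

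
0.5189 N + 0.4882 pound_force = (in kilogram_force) 0.2744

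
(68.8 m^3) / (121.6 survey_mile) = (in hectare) 3.516e-08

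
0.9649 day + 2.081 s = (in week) 0.1378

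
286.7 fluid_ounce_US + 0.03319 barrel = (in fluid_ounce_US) 465.1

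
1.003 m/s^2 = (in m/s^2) 1.003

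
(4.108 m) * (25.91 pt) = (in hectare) 3.755e-06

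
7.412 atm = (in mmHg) 5633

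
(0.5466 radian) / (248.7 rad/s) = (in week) 3.634e-09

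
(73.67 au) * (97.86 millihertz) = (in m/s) 1.079e+12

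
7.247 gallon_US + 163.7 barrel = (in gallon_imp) 5731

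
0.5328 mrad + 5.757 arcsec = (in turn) 8.924e-05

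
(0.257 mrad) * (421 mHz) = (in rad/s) 0.0001082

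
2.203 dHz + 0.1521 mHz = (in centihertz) 22.05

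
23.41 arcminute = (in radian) 0.00681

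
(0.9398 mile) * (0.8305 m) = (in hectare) 0.1256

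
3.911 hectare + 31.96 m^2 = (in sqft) 4.213e+05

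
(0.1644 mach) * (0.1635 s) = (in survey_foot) 30.03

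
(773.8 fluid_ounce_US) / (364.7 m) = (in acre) 1.551e-08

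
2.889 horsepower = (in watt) 2154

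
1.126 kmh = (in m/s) 0.3128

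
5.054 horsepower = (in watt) 3769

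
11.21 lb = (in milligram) 5.085e+06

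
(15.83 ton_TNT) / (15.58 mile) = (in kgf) 2.694e+05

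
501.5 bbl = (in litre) 7.973e+04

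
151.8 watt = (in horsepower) 0.2036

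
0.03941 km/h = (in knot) 0.02128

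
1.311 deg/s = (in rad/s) 0.02288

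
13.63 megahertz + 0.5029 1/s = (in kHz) 1.363e+04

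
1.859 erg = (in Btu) 1.762e-10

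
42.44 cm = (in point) 1203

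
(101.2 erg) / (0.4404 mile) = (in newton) 1.428e-08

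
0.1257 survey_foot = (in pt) 108.6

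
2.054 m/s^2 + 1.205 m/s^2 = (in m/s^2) 3.259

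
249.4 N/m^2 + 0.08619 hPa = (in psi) 0.03742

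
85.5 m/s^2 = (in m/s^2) 85.5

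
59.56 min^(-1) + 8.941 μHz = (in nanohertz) 9.927e+08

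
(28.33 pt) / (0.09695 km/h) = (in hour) 0.0001031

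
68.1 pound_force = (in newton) 302.9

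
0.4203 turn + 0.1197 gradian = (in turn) 0.4206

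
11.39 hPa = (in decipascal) 1.139e+04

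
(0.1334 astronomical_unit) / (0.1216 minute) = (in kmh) 9.847e+09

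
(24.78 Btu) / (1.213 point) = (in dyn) 6.11e+12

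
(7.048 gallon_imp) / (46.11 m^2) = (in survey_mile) 4.318e-07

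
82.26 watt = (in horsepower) 0.1103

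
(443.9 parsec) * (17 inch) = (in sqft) 6.366e+19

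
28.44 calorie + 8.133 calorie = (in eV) 9.551e+20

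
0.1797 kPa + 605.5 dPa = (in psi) 0.03485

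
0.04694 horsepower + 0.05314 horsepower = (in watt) 74.63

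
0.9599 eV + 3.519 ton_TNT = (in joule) 1.472e+10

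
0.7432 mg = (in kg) 7.432e-07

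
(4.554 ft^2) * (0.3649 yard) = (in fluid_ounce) 4773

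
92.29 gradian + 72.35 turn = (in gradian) 2.903e+04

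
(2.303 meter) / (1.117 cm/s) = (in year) 6.538e-06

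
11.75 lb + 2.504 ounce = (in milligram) 5.401e+06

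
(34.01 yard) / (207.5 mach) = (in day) 5.094e-09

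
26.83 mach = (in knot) 1.776e+04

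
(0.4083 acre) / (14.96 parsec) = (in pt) 1.015e-11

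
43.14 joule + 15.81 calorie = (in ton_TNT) 2.612e-08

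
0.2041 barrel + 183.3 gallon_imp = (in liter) 865.7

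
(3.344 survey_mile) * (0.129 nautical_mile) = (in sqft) 1.384e+07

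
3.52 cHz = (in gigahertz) 3.52e-11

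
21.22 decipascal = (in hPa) 0.02122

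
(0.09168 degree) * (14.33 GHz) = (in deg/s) 1.314e+09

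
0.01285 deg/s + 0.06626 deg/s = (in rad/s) 0.001381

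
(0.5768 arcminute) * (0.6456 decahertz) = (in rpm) 0.01034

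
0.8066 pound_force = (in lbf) 0.8066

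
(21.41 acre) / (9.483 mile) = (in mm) 5677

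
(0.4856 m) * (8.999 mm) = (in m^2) 0.00437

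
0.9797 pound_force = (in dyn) 4.358e+05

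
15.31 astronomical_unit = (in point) 6.492e+15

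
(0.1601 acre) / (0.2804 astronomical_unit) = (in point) 4.378e-05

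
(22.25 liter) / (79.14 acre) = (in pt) 0.0001969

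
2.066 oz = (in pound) 0.1291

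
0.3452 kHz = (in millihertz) 3.452e+05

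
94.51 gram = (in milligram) 9.451e+04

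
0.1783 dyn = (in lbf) 4.008e-07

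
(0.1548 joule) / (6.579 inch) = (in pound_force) 0.2083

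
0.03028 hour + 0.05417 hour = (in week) 0.0005027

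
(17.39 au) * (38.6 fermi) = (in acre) 2.481e-05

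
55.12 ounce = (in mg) 1.563e+06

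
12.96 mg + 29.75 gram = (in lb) 0.06562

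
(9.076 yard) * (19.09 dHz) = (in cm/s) 1584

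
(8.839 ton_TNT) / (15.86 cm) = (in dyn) 2.332e+16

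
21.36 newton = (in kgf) 2.178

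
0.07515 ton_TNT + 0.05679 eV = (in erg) 3.144e+15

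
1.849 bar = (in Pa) 1.849e+05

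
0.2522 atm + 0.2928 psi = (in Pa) 2.757e+04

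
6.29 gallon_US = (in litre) 23.81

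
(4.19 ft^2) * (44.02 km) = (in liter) 1.714e+07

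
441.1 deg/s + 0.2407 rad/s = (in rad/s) 7.939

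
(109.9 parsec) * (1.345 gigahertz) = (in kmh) 1.642e+28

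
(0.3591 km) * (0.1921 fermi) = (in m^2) 6.898e-14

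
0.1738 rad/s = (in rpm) 1.66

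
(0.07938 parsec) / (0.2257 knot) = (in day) 2.442e+11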